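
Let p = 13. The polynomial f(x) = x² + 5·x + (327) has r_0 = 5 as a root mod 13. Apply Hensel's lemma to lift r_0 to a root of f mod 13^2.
r_1 = 70 (mod 169)

Hensel: r_{i+1} = r_i − f(r_i)·(f′(r_i))^{-1} mod 13^{i+2}, f′(x) = 2x + 5. Iterate:
  r_0 = 5 (mod 13)
  r_1 = 70 (mod 169)
Final: r = 70 satisfies f(r) ≡ 0 mod 13^2.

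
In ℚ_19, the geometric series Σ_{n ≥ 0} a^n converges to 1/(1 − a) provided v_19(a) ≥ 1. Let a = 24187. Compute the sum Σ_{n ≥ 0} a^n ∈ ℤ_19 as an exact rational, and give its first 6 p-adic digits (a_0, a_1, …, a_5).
Σ a^n = 1/(1 − a) = -1/24186;  first 6 digits = (1, 0, 10, 3, 5, 8)

v_19(a) = 2 ≥ 1, so the series converges in ℤ_19 to 1/(1 − a) = 1/(1 − 24187) = -1/24186. Expand this rational in ℤ_19: compute digits iteratively via d_i = x_i mod 19, x_{i+1} = (x_i − d_i)/19. The first 6 digits are (1, 0, 10, 3, 5, 8).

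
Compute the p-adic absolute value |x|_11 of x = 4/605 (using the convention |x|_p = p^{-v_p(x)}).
|4/605|_11 = 121

Step 1 — compute v_11(x) by factoring powers of 11 out of the numerator and denominator: v_11(4/605) = -2. Step 2 — apply |x|_p = p^{-v_p(x)} = 11^{2} = 121.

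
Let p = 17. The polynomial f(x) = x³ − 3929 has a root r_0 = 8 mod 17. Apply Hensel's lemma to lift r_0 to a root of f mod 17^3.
r_2 = 1674 (mod 4913)

Hensel: r_{i+1} = r_i − f(r_i)/f′(r_i) mod 17^{i+2}, where f′(x) = 3x². Iterate:
  r_0 = 8 (mod 17)
  r_1 = 229 (mod 289)
  r_2 = 1674 (mod 4913)
Final: r = 1674 with f(r) ≡ 0 mod 17^3.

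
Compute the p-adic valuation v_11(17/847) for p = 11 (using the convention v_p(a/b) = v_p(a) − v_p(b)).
v_11(17/847) = -2

Factor powers of 11 from the numerator and denominator of the reduced fraction: 17 = 11^0 · 17 and 847 = 11^2 · 7. Apply v_p(a/b) = v_p(a) − v_p(b): v_11(17/847) = 0 − 2 = -2.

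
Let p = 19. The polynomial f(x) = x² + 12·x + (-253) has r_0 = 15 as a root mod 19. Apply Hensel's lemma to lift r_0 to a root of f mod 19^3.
r_2 = 6836 (mod 6859)

Hensel: r_{i+1} = r_i − f(r_i)·(f′(r_i))^{-1} mod 19^{i+2}, f′(x) = 2x + 12. Iterate:
  r_0 = 15 (mod 19)
  r_1 = 338 (mod 361)
  r_2 = 6836 (mod 6859)
Final: r = 6836 satisfies f(r) ≡ 0 mod 19^3.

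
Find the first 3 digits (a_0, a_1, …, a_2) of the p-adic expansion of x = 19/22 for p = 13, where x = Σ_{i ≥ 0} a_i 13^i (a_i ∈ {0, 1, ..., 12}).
(a_0, …, a_2) = (5, 5, 12)

v_13(19/22) = 0 (numerator and denominator both coprime to 13), so x ∈ ℤ_13^×. Compute digits iteratively via a_i = x_i mod 13, x_{i+1} = (x_i − a_i)/13, with x_0 = x:
  x_0 = 19/22;  a_0 = 5;  x_1 = (x_0 − 5)/13 = -7/22
  x_1 = -7/22;  a_1 = 5;  x_2 = (x_1 − 5)/13 = -9/22
  x_2 = -9/22;  a_2 = 12;  x_3 = (x_2 − 12)/13 = -21/22
Digits: (5, 5, 12).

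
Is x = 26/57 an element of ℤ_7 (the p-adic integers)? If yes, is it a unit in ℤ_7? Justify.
x ∈ ℤ_7^× (unit); v_7(x) = 0

ℤ_7 = {x ∈ ℚ_7 : v_7(x) ≥ 0} and ℤ_7^× = {x ∈ ℤ_7 : v_7(x) = 0}. Here v_7(26/57) = v_7(num) − v_7(den) = 0; compare against these criteria.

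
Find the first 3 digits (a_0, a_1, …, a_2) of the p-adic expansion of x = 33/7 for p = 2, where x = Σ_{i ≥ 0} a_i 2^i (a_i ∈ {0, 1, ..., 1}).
(a_0, …, a_2) = (1, 1, 1)

v_2(33/7) = 0 (numerator and denominator both coprime to 2), so x ∈ ℤ_2^×. Compute digits iteratively via a_i = x_i mod 2, x_{i+1} = (x_i − a_i)/2, with x_0 = x:
  x_0 = 33/7;  a_0 = 1;  x_1 = (x_0 − 1)/2 = 13/7
  x_1 = 13/7;  a_1 = 1;  x_2 = (x_1 − 1)/2 = 3/7
  x_2 = 3/7;  a_2 = 1;  x_3 = (x_2 − 1)/2 = -2/7
Digits: (1, 1, 1).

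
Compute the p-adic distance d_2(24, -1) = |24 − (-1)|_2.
d_2(24, -1) = 1

Step 1 — x − y = 24 − (-1) = 25. Step 2 — v_2(25) = 0 (factor: 25 = (2^0 · 25); the sign does not affect v_p). Step 3 — |x − y|_2 = 2^{0} = 1.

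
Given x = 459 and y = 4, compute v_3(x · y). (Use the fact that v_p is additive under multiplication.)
v_3(1836) = 3

v_p(x) = 3 (factor: 459 = 3^3 · 17); v_p(y) = 0 (factor: 4 = 3^0 · 4). Additivity: v_p(xy) = v_p(x) + v_p(y) = 3 + 0 = 3. (Direct check: xy = 1836 = 3^3 · (68).)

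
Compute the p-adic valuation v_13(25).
v_13(25) = 0

v_13(n) is the largest exponent k such that 13^k divides n. Factor out: 25 = 13^0 · 25. (Sign doesn't affect v_p.) So v_13(25) = 0.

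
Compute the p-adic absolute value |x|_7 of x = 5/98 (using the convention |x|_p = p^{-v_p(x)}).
|5/98|_7 = 49

Step 1 — compute v_7(x) by factoring powers of 7 out of the numerator and denominator: v_7(5/98) = -2. Step 2 — apply |x|_p = p^{-v_p(x)} = 7^{2} = 49.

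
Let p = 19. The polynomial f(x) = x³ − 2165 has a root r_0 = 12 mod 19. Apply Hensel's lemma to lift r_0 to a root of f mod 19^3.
r_2 = 2235 (mod 6859)

Hensel: r_{i+1} = r_i − f(r_i)/f′(r_i) mod 19^{i+2}, where f′(x) = 3x². Iterate:
  r_0 = 12 (mod 19)
  r_1 = 69 (mod 361)
  r_2 = 2235 (mod 6859)
Final: r = 2235 with f(r) ≡ 0 mod 19^3.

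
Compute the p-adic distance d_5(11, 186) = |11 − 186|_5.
d_5(11, 186) = 1/25

Step 1 — x − y = 11 − 186 = -175. Step 2 — v_5(-175) = 2 (factor: -175 = −(5^2 · 7); the sign does not affect v_p). Step 3 — |x − y|_5 = 5^{-2} = 1/25.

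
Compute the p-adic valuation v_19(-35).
v_19(-35) = 0

v_19(n) is the largest exponent k such that 19^k divides n. Factor out: -35 = -19^0 · 35. (Sign doesn't affect v_p.) So v_19(-35) = 0.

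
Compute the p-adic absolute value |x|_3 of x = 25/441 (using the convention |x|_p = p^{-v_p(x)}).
|25/441|_3 = 9

Step 1 — compute v_3(x) by factoring powers of 3 out of the numerator and denominator: v_3(25/441) = -2. Step 2 — apply |x|_p = p^{-v_p(x)} = 3^{2} = 9.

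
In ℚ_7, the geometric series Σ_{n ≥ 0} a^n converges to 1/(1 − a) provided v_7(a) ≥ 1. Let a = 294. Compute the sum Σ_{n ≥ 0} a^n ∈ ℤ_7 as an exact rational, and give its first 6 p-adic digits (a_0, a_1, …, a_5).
Σ a^n = 1/(1 − a) = -1/293;  first 6 digits = (1, 0, 6, 0, 1, 5)

v_7(a) = 2 ≥ 1, so the series converges in ℤ_7 to 1/(1 − a) = 1/(1 − 294) = -1/293. Expand this rational in ℤ_7: compute digits iteratively via d_i = x_i mod 7, x_{i+1} = (x_i − d_i)/7. The first 6 digits are (1, 0, 6, 0, 1, 5).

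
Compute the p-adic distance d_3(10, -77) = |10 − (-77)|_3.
d_3(10, -77) = 1/3

Step 1 — x − y = 10 − (-77) = 87. Step 2 — v_3(87) = 1 (factor: 87 = (3^1 · 29); the sign does not affect v_p). Step 3 — |x − y|_3 = 3^{-1} = 1/3.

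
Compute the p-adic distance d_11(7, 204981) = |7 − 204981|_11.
d_11(7, 204981) = 1/14641

Step 1 — x − y = 7 − 204981 = -204974. Step 2 — v_11(-204974) = 4 (factor: -204974 = −(11^4 · 14); the sign does not affect v_p). Step 3 — |x − y|_11 = 11^{-4} = 1/14641.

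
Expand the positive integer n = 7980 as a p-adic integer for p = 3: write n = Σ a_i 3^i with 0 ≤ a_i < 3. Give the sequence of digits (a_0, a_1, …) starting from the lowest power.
(a_0, a_1, …) = (0, 2, 1, 1, 2, 2, 1, 0, 1)

Repeated division by 3 gives the digits low-to-high: 7980 = 2·3^1 + 1·3^2 + 1·3^3 + 2·3^4 + 2·3^5 + 1·3^6 + 1·3^8. Digit sequence: (0, 2, 1, 1, 2, 2, 1, 0, 1).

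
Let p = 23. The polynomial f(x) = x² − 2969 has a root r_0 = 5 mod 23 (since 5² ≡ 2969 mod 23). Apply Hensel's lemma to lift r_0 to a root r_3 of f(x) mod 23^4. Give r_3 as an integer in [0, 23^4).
r_3 = 225336 (mod 279841)

Hensel's recurrence: r_{i+1} = r_i − f(r_i)·(f′(r_i))^{-1} mod 23^{i+2}, with f′(x) = 2x. Iterate:
  r_0 = 5 (mod 23)
  r_1 = 511 (mod 529)
  r_2 = 6330 (mod 12167)
  r_3 = 225336 (mod 279841)
Final: r_3 = 225336, and one checks f(r_3) ≡ 0 mod 23^4.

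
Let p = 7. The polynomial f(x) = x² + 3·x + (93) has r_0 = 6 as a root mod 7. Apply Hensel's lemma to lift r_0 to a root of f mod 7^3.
r_2 = 202 (mod 343)

Hensel: r_{i+1} = r_i − f(r_i)·(f′(r_i))^{-1} mod 7^{i+2}, f′(x) = 2x + 3. Iterate:
  r_0 = 6 (mod 7)
  r_1 = 6 (mod 49)
  r_2 = 202 (mod 343)
Final: r = 202 satisfies f(r) ≡ 0 mod 7^3.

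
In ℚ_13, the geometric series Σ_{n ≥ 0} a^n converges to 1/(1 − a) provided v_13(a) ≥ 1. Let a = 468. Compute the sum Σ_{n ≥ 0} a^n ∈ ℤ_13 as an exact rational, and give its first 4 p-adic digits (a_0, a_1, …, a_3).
Σ a^n = 1/(1 − a) = -1/467;  first 4 digits = (1, 10, 11, 7)

v_13(a) = 1 ≥ 1, so the series converges in ℤ_13 to 1/(1 − a) = 1/(1 − 468) = -1/467. Expand this rational in ℤ_13: compute digits iteratively via d_i = x_i mod 13, x_{i+1} = (x_i − d_i)/13. The first 4 digits are (1, 10, 11, 7).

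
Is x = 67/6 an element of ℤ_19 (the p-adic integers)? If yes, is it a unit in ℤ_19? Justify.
x ∈ ℤ_19^× (unit); v_19(x) = 0

ℤ_19 = {x ∈ ℚ_19 : v_19(x) ≥ 0} and ℤ_19^× = {x ∈ ℤ_19 : v_19(x) = 0}. Here v_19(67/6) = v_19(num) − v_19(den) = 0; compare against these criteria.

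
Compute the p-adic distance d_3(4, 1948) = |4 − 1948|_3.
d_3(4, 1948) = 1/243

Step 1 — x − y = 4 − 1948 = -1944. Step 2 — v_3(-1944) = 5 (factor: -1944 = −(3^5 · 8); the sign does not affect v_p). Step 3 — |x − y|_3 = 3^{-5} = 1/243.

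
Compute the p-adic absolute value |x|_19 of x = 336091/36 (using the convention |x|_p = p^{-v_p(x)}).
|336091/36|_19 = 1/6859

Step 1 — compute v_19(x) by factoring powers of 19 out of the numerator and denominator: v_19(336091/36) = 3. Step 2 — apply |x|_p = p^{-v_p(x)} = 19^{-3} = 1/6859.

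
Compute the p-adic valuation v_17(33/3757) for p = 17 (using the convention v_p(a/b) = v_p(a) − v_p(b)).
v_17(33/3757) = -2

Factor powers of 17 from the numerator and denominator of the reduced fraction: 33 = 17^0 · 33 and 3757 = 17^2 · 13. Apply v_p(a/b) = v_p(a) − v_p(b): v_17(33/3757) = 0 − 2 = -2.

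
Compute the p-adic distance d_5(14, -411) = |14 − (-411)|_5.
d_5(14, -411) = 1/25

Step 1 — x − y = 14 − (-411) = 425. Step 2 — v_5(425) = 2 (factor: 425 = (5^2 · 17); the sign does not affect v_p). Step 3 — |x − y|_5 = 5^{-2} = 1/25.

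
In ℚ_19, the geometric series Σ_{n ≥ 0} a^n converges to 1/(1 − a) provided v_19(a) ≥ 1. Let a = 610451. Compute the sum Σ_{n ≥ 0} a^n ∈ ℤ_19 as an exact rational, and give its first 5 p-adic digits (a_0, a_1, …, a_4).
Σ a^n = 1/(1 − a) = -1/610450;  first 5 digits = (1, 0, 0, 13, 4)

v_19(a) = 3 ≥ 1, so the series converges in ℤ_19 to 1/(1 − a) = 1/(1 − 610451) = -1/610450. Expand this rational in ℤ_19: compute digits iteratively via d_i = x_i mod 19, x_{i+1} = (x_i − d_i)/19. The first 5 digits are (1, 0, 0, 13, 4).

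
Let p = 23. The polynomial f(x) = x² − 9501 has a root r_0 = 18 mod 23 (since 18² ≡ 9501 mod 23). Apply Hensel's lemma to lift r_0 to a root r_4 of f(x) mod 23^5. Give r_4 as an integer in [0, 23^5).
r_4 = 114052 (mod 6436343)

Hensel's recurrence: r_{i+1} = r_i − f(r_i)·(f′(r_i))^{-1} mod 23^{i+2}, with f′(x) = 2x. Iterate:
  r_0 = 18 (mod 23)
  r_1 = 317 (mod 529)
  r_2 = 4549 (mod 12167)
  r_3 = 114052 (mod 279841)
  r_4 = 114052 (mod 6436343)
Final: r_4 = 114052, and one checks f(r_4) ≡ 0 mod 23^5.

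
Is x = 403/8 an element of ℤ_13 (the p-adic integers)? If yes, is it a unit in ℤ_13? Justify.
x ∈ ℤ_13 but not a unit; v_13(x) = 1 > 0

ℤ_13 = {x ∈ ℚ_13 : v_13(x) ≥ 0} and ℤ_13^× = {x ∈ ℤ_13 : v_13(x) = 0}. Here v_13(403/8) = v_13(num) − v_13(den) = 1; compare against these criteria.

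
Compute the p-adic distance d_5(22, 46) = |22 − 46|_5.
d_5(22, 46) = 1

Step 1 — x − y = 22 − 46 = -24. Step 2 — v_5(-24) = 0 (factor: -24 = −(5^0 · 24); the sign does not affect v_p). Step 3 — |x − y|_5 = 5^{0} = 1.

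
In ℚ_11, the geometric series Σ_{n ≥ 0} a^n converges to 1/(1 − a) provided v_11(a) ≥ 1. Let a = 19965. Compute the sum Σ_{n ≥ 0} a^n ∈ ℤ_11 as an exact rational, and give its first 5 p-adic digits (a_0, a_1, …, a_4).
Σ a^n = 1/(1 − a) = -1/19964;  first 5 digits = (1, 0, 0, 4, 1)

v_11(a) = 3 ≥ 1, so the series converges in ℤ_11 to 1/(1 − a) = 1/(1 − 19965) = -1/19964. Expand this rational in ℤ_11: compute digits iteratively via d_i = x_i mod 11, x_{i+1} = (x_i − d_i)/11. The first 5 digits are (1, 0, 0, 4, 1).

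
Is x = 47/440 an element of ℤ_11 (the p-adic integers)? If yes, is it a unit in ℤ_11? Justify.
x ∉ ℤ_11 (v_11(x) = -1 < 0)

ℤ_11 = {x ∈ ℚ_11 : v_11(x) ≥ 0} and ℤ_11^× = {x ∈ ℤ_11 : v_11(x) = 0}. Here v_11(47/440) = v_11(num) − v_11(den) = -1; compare against these criteria.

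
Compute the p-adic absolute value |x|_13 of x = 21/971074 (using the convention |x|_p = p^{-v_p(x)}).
|21/971074|_13 = 28561

Step 1 — compute v_13(x) by factoring powers of 13 out of the numerator and denominator: v_13(21/971074) = -4. Step 2 — apply |x|_p = p^{-v_p(x)} = 13^{4} = 28561.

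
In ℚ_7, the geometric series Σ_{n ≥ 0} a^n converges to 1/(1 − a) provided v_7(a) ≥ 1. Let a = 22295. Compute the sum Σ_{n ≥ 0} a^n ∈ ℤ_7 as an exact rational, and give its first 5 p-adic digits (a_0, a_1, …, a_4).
Σ a^n = 1/(1 − a) = -1/22294;  first 5 digits = (1, 0, 0, 2, 2)

v_7(a) = 3 ≥ 1, so the series converges in ℤ_7 to 1/(1 − a) = 1/(1 − 22295) = -1/22294. Expand this rational in ℤ_7: compute digits iteratively via d_i = x_i mod 7, x_{i+1} = (x_i − d_i)/7. The first 5 digits are (1, 0, 0, 2, 2).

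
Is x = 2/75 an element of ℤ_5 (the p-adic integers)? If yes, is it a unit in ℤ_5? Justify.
x ∉ ℤ_5 (v_5(x) = -2 < 0)

ℤ_5 = {x ∈ ℚ_5 : v_5(x) ≥ 0} and ℤ_5^× = {x ∈ ℤ_5 : v_5(x) = 0}. Here v_5(2/75) = v_5(num) − v_5(den) = -2; compare against these criteria.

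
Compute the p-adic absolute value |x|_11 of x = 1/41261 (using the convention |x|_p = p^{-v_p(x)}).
|1/41261|_11 = 1331

Step 1 — compute v_11(x) by factoring powers of 11 out of the numerator and denominator: v_11(1/41261) = -3. Step 2 — apply |x|_p = p^{-v_p(x)} = 11^{3} = 1331.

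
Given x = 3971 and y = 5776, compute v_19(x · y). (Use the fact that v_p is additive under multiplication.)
v_19(22936496) = 4

v_p(x) = 2 (factor: 3971 = 19^2 · 11); v_p(y) = 2 (factor: 5776 = 19^2 · 16). Additivity: v_p(xy) = v_p(x) + v_p(y) = 2 + 2 = 4. (Direct check: xy = 22936496 = 19^4 · (176).)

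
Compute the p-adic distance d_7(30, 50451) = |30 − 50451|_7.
d_7(30, 50451) = 1/16807

Step 1 — x − y = 30 − 50451 = -50421. Step 2 — v_7(-50421) = 5 (factor: -50421 = −(7^5 · 3); the sign does not affect v_p). Step 3 — |x − y|_7 = 7^{-5} = 1/16807.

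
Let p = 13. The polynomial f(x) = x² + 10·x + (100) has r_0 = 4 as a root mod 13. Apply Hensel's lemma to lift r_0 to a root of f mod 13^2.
r_1 = 108 (mod 169)

Hensel: r_{i+1} = r_i − f(r_i)·(f′(r_i))^{-1} mod 13^{i+2}, f′(x) = 2x + 10. Iterate:
  r_0 = 4 (mod 13)
  r_1 = 108 (mod 169)
Final: r = 108 satisfies f(r) ≡ 0 mod 13^2.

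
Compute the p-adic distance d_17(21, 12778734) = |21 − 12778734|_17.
d_17(21, 12778734) = 1/1419857

Step 1 — x − y = 21 − 12778734 = -12778713. Step 2 — v_17(-12778713) = 5 (factor: -12778713 = −(17^5 · 9); the sign does not affect v_p). Step 3 — |x − y|_17 = 17^{-5} = 1/1419857.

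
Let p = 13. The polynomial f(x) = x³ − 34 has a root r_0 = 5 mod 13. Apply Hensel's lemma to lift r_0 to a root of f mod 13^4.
r_3 = 17386 (mod 28561)

Hensel: r_{i+1} = r_i − f(r_i)/f′(r_i) mod 13^{i+2}, where f′(x) = 3x². Iterate:
  r_0 = 5 (mod 13)
  r_1 = 148 (mod 169)
  r_2 = 2007 (mod 2197)
  r_3 = 17386 (mod 28561)
Final: r = 17386 with f(r) ≡ 0 mod 13^4.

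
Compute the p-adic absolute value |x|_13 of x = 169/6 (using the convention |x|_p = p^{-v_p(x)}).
|169/6|_13 = 1/169

Step 1 — compute v_13(x) by factoring powers of 13 out of the numerator and denominator: v_13(169/6) = 2. Step 2 — apply |x|_p = p^{-v_p(x)} = 13^{-2} = 1/169.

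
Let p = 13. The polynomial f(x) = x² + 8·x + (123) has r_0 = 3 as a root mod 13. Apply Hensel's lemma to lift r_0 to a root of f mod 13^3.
r_2 = 1706 (mod 2197)

Hensel: r_{i+1} = r_i − f(r_i)·(f′(r_i))^{-1} mod 13^{i+2}, f′(x) = 2x + 8. Iterate:
  r_0 = 3 (mod 13)
  r_1 = 16 (mod 169)
  r_2 = 1706 (mod 2197)
Final: r = 1706 satisfies f(r) ≡ 0 mod 13^3.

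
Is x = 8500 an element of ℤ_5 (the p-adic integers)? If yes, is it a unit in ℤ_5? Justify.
x ∈ ℤ_5 but not a unit; v_5(x) = 3 > 0

ℤ_5 = {x ∈ ℚ_5 : v_5(x) ≥ 0} and ℤ_5^× = {x ∈ ℤ_5 : v_5(x) = 0}. Here v_5(8500) = v_5(num) − v_5(den) = 3; compare against these criteria.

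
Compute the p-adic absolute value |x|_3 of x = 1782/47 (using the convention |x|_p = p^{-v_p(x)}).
|1782/47|_3 = 1/81

Step 1 — compute v_3(x) by factoring powers of 3 out of the numerator and denominator: v_3(1782/47) = 4. Step 2 — apply |x|_p = p^{-v_p(x)} = 3^{-4} = 1/81.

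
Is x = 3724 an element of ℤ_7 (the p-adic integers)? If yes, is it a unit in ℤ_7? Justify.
x ∈ ℤ_7 but not a unit; v_7(x) = 2 > 0

ℤ_7 = {x ∈ ℚ_7 : v_7(x) ≥ 0} and ℤ_7^× = {x ∈ ℤ_7 : v_7(x) = 0}. Here v_7(3724) = v_7(num) − v_7(den) = 2; compare against these criteria.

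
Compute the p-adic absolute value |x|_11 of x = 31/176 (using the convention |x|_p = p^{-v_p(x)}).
|31/176|_11 = 11

Step 1 — compute v_11(x) by factoring powers of 11 out of the numerator and denominator: v_11(31/176) = -1. Step 2 — apply |x|_p = p^{-v_p(x)} = 11^{1} = 11.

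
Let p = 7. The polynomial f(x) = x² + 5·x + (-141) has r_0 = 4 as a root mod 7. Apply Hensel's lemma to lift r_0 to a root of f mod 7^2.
r_1 = 46 (mod 49)

Hensel: r_{i+1} = r_i − f(r_i)·(f′(r_i))^{-1} mod 7^{i+2}, f′(x) = 2x + 5. Iterate:
  r_0 = 4 (mod 7)
  r_1 = 46 (mod 49)
Final: r = 46 satisfies f(r) ≡ 0 mod 7^2.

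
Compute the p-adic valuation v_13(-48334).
v_13(-48334) = 3

v_13(n) is the largest exponent k such that 13^k divides n. Factor out: -48334 = -13^3 · 22. (Sign doesn't affect v_p.) So v_13(-48334) = 3.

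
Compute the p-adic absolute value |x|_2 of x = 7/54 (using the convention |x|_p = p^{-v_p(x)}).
|7/54|_2 = 2

Step 1 — compute v_2(x) by factoring powers of 2 out of the numerator and denominator: v_2(7/54) = -1. Step 2 — apply |x|_p = p^{-v_p(x)} = 2^{1} = 2.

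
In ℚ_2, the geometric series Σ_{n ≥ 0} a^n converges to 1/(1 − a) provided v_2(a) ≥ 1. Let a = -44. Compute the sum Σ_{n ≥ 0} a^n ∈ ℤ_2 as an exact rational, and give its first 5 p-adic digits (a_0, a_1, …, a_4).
Σ a^n = 1/(1 − a) = 1/45;  first 5 digits = (1, 0, 1, 0, 0)

v_2(a) = 2 ≥ 1, so the series converges in ℤ_2 to 1/(1 − a) = 1/(1 − (-44)) = 1/45. Expand this rational in ℤ_2: compute digits iteratively via d_i = x_i mod 2, x_{i+1} = (x_i − d_i)/2. The first 5 digits are (1, 0, 1, 0, 0).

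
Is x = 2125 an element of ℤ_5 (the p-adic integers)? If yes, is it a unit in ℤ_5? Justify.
x ∈ ℤ_5 but not a unit; v_5(x) = 3 > 0

ℤ_5 = {x ∈ ℚ_5 : v_5(x) ≥ 0} and ℤ_5^× = {x ∈ ℤ_5 : v_5(x) = 0}. Here v_5(2125) = v_5(num) − v_5(den) = 3; compare against these criteria.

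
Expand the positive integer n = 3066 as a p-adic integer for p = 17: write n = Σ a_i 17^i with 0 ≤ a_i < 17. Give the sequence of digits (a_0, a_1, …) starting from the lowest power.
(a_0, a_1, …) = (6, 10, 10)

Repeated division by 17 gives the digits low-to-high: 3066 = 6 + 10·17^1 + 10·17^2. Digit sequence: (6, 10, 10).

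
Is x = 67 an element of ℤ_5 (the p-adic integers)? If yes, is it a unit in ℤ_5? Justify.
x ∈ ℤ_5^× (unit); v_5(x) = 0

ℤ_5 = {x ∈ ℚ_5 : v_5(x) ≥ 0} and ℤ_5^× = {x ∈ ℤ_5 : v_5(x) = 0}. Here v_5(67) = v_5(num) − v_5(den) = 0; compare against these criteria.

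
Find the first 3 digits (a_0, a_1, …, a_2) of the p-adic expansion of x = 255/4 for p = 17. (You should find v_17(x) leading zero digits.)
(a_0, …, a_2) = (0, 8, 4)

v_17(255/4) = 1, so a_0 = ... = a_0 = 0. Factor out: x = 17^1 · u with u = 15/4 a unit in ℤ_17. Expand u iteratively via a_{v+i} = u_i mod 17, u_{i+1} = (u_i − a_{v+i})/17:
  u_0 = 15/4;  a_1 = 8;  u_1 = (u_0 − 8)/17 = -1/4
  u_1 = -1/4;  a_2 = 4;  u_2 = (u_1 − 4)/17 = -1/4
Digits: (0, 8, 4).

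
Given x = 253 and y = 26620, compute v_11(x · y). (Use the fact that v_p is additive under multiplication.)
v_11(6734860) = 4

v_p(x) = 1 (factor: 253 = 11^1 · 23); v_p(y) = 3 (factor: 26620 = 11^3 · 20). Additivity: v_p(xy) = v_p(x) + v_p(y) = 1 + 3 = 4. (Direct check: xy = 6734860 = 11^4 · (460).)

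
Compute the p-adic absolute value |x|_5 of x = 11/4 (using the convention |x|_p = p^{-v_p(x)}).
|11/4|_5 = 1

Step 1 — compute v_5(x) by factoring powers of 5 out of the numerator and denominator: v_5(11/4) = 0. Step 2 — apply |x|_p = p^{-v_p(x)} = 5^{0} = 1.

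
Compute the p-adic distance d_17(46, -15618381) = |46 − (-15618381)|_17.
d_17(46, -15618381) = 1/1419857

Step 1 — x − y = 46 − (-15618381) = 15618427. Step 2 — v_17(15618427) = 5 (factor: 15618427 = (17^5 · 11); the sign does not affect v_p). Step 3 — |x − y|_17 = 17^{-5} = 1/1419857.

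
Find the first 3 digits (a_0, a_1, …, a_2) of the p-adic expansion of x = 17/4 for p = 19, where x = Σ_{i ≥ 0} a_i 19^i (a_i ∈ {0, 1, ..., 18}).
(a_0, …, a_2) = (9, 14, 4)

v_19(17/4) = 0 (numerator and denominator both coprime to 19), so x ∈ ℤ_19^×. Compute digits iteratively via a_i = x_i mod 19, x_{i+1} = (x_i − a_i)/19, with x_0 = x:
  x_0 = 17/4;  a_0 = 9;  x_1 = (x_0 − 9)/19 = -1/4
  x_1 = -1/4;  a_1 = 14;  x_2 = (x_1 − 14)/19 = -3/4
  x_2 = -3/4;  a_2 = 4;  x_3 = (x_2 − 4)/19 = -1/4
Digits: (9, 14, 4).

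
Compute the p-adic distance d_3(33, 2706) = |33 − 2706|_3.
d_3(33, 2706) = 1/243

Step 1 — x − y = 33 − 2706 = -2673. Step 2 — v_3(-2673) = 5 (factor: -2673 = −(3^5 · 11); the sign does not affect v_p). Step 3 — |x − y|_3 = 3^{-5} = 1/243.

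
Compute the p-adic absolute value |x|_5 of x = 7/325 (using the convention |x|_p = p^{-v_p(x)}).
|7/325|_5 = 25

Step 1 — compute v_5(x) by factoring powers of 5 out of the numerator and denominator: v_5(7/325) = -2. Step 2 — apply |x|_p = p^{-v_p(x)} = 5^{2} = 25.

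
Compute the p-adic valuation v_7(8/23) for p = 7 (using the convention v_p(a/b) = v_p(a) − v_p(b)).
v_7(8/23) = 0

Factor powers of 7 from the numerator and denominator of the reduced fraction: 8 = 7^0 · 8 and 23 = 7^0 · 23. Apply v_p(a/b) = v_p(a) − v_p(b): v_7(8/23) = 0 − 0 = 0.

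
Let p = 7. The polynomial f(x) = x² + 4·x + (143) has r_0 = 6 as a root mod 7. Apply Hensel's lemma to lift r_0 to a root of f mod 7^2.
r_1 = 27 (mod 49)

Hensel: r_{i+1} = r_i − f(r_i)·(f′(r_i))^{-1} mod 7^{i+2}, f′(x) = 2x + 4. Iterate:
  r_0 = 6 (mod 7)
  r_1 = 27 (mod 49)
Final: r = 27 satisfies f(r) ≡ 0 mod 7^2.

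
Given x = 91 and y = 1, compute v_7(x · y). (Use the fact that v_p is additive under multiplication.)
v_7(91) = 1

v_p(x) = 1 (factor: 91 = 7^1 · 13); v_p(y) = 0 (factor: 1 = 7^0 · 1). Additivity: v_p(xy) = v_p(x) + v_p(y) = 1 + 0 = 1. (Direct check: xy = 91 = 7^1 · (13).)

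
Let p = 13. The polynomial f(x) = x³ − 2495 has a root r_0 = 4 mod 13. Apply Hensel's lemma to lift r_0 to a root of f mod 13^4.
r_3 = 27577 (mod 28561)

Hensel: r_{i+1} = r_i − f(r_i)/f′(r_i) mod 13^{i+2}, where f′(x) = 3x². Iterate:
  r_0 = 4 (mod 13)
  r_1 = 30 (mod 169)
  r_2 = 1213 (mod 2197)
  r_3 = 27577 (mod 28561)
Final: r = 27577 with f(r) ≡ 0 mod 13^4.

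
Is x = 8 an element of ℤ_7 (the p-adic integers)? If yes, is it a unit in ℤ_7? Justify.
x ∈ ℤ_7^× (unit); v_7(x) = 0

ℤ_7 = {x ∈ ℚ_7 : v_7(x) ≥ 0} and ℤ_7^× = {x ∈ ℤ_7 : v_7(x) = 0}. Here v_7(8) = v_7(num) − v_7(den) = 0; compare against these criteria.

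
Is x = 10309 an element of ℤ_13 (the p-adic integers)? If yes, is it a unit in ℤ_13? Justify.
x ∈ ℤ_13 but not a unit; v_13(x) = 2 > 0

ℤ_13 = {x ∈ ℚ_13 : v_13(x) ≥ 0} and ℤ_13^× = {x ∈ ℤ_13 : v_13(x) = 0}. Here v_13(10309) = v_13(num) − v_13(den) = 2; compare against these criteria.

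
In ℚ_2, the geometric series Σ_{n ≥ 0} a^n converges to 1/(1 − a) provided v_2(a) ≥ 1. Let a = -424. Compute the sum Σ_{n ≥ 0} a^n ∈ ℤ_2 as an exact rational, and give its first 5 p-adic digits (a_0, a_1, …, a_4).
Σ a^n = 1/(1 − a) = 1/425;  first 5 digits = (1, 0, 0, 1, 1)

v_2(a) = 3 ≥ 1, so the series converges in ℤ_2 to 1/(1 − a) = 1/(1 − (-424)) = 1/425. Expand this rational in ℤ_2: compute digits iteratively via d_i = x_i mod 2, x_{i+1} = (x_i − d_i)/2. The first 5 digits are (1, 0, 0, 1, 1).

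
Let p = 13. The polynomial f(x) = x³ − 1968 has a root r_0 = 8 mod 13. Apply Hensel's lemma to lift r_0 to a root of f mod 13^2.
r_1 = 86 (mod 169)

Hensel: r_{i+1} = r_i − f(r_i)/f′(r_i) mod 13^{i+2}, where f′(x) = 3x². Iterate:
  r_0 = 8 (mod 13)
  r_1 = 86 (mod 169)
Final: r = 86 with f(r) ≡ 0 mod 13^2.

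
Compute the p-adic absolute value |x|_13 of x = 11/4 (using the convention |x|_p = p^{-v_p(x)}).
|11/4|_13 = 1

Step 1 — compute v_13(x) by factoring powers of 13 out of the numerator and denominator: v_13(11/4) = 0. Step 2 — apply |x|_p = p^{-v_p(x)} = 13^{0} = 1.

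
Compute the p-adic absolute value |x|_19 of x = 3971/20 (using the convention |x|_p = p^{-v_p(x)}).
|3971/20|_19 = 1/361

Step 1 — compute v_19(x) by factoring powers of 19 out of the numerator and denominator: v_19(3971/20) = 2. Step 2 — apply |x|_p = p^{-v_p(x)} = 19^{-2} = 1/361.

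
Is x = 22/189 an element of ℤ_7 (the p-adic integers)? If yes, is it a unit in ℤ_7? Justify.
x ∉ ℤ_7 (v_7(x) = -1 < 0)

ℤ_7 = {x ∈ ℚ_7 : v_7(x) ≥ 0} and ℤ_7^× = {x ∈ ℤ_7 : v_7(x) = 0}. Here v_7(22/189) = v_7(num) − v_7(den) = -1; compare against these criteria.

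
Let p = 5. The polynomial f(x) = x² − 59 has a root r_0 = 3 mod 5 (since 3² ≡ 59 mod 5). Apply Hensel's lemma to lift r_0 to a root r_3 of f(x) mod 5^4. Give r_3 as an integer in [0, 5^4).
r_3 = 428 (mod 625)

Hensel's recurrence: r_{i+1} = r_i − f(r_i)·(f′(r_i))^{-1} mod 5^{i+2}, with f′(x) = 2x. Iterate:
  r_0 = 3 (mod 5)
  r_1 = 3 (mod 25)
  r_2 = 53 (mod 125)
  r_3 = 428 (mod 625)
Final: r_3 = 428, and one checks f(r_3) ≡ 0 mod 5^4.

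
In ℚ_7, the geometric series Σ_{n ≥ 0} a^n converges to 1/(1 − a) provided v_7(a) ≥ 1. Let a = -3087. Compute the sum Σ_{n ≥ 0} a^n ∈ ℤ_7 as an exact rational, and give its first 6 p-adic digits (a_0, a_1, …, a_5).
Σ a^n = 1/(1 − a) = 1/3088;  first 6 digits = (1, 0, 0, 5, 5, 6)

v_7(a) = 3 ≥ 1, so the series converges in ℤ_7 to 1/(1 − a) = 1/(1 − (-3087)) = 1/3088. Expand this rational in ℤ_7: compute digits iteratively via d_i = x_i mod 7, x_{i+1} = (x_i − d_i)/7. The first 6 digits are (1, 0, 0, 5, 5, 6).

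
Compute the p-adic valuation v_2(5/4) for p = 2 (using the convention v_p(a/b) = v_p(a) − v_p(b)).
v_2(5/4) = -2

Factor powers of 2 from the numerator and denominator of the reduced fraction: 5 = 2^0 · 5 and 4 = 2^2 · 1. Apply v_p(a/b) = v_p(a) − v_p(b): v_2(5/4) = 0 − 2 = -2.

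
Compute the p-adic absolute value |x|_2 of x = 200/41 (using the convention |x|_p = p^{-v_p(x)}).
|200/41|_2 = 1/8

Step 1 — compute v_2(x) by factoring powers of 2 out of the numerator and denominator: v_2(200/41) = 3. Step 2 — apply |x|_p = p^{-v_p(x)} = 2^{-3} = 1/8.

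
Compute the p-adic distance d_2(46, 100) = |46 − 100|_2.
d_2(46, 100) = 1/2

Step 1 — x − y = 46 − 100 = -54. Step 2 — v_2(-54) = 1 (factor: -54 = −(2^1 · 27); the sign does not affect v_p). Step 3 — |x − y|_2 = 2^{-1} = 1/2.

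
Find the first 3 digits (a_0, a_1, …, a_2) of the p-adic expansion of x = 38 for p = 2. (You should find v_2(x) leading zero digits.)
(a_0, …, a_2) = (0, 1, 1)

v_2(38) = 1, so a_0 = ... = a_0 = 0. Factor out: x = 2^1 · u with u = 19 a unit in ℤ_2. Expand u iteratively via a_{v+i} = u_i mod 2, u_{i+1} = (u_i − a_{v+i})/2:
  u_0 = 19;  a_1 = 1;  u_1 = (u_0 − 1)/2 = 9
  u_1 = 9;  a_2 = 1;  u_2 = (u_1 − 1)/2 = 4
Digits: (0, 1, 1).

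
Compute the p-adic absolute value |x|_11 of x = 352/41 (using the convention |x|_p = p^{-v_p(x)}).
|352/41|_11 = 1/11

Step 1 — compute v_11(x) by factoring powers of 11 out of the numerator and denominator: v_11(352/41) = 1. Step 2 — apply |x|_p = p^{-v_p(x)} = 11^{-1} = 1/11.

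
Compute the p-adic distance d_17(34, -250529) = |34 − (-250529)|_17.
d_17(34, -250529) = 1/83521

Step 1 — x − y = 34 − (-250529) = 250563. Step 2 — v_17(250563) = 4 (factor: 250563 = (17^4 · 3); the sign does not affect v_p). Step 3 — |x − y|_17 = 17^{-4} = 1/83521.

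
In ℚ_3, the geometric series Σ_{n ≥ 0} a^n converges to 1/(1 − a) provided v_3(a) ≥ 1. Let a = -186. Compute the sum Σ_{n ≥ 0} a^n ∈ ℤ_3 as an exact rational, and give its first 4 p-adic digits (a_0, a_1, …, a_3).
Σ a^n = 1/(1 − a) = 1/187;  first 4 digits = (1, 1, 1, 0)

v_3(a) = 1 ≥ 1, so the series converges in ℤ_3 to 1/(1 − a) = 1/(1 − (-186)) = 1/187. Expand this rational in ℤ_3: compute digits iteratively via d_i = x_i mod 3, x_{i+1} = (x_i − d_i)/3. The first 4 digits are (1, 1, 1, 0).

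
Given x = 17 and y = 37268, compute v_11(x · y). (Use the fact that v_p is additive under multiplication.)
v_11(633556) = 3

v_p(x) = 0 (factor: 17 = 11^0 · 17); v_p(y) = 3 (factor: 37268 = 11^3 · 28). Additivity: v_p(xy) = v_p(x) + v_p(y) = 0 + 3 = 3. (Direct check: xy = 633556 = 11^3 · (476).)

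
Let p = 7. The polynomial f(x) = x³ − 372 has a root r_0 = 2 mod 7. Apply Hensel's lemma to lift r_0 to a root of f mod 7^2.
r_1 = 16 (mod 49)

Hensel: r_{i+1} = r_i − f(r_i)/f′(r_i) mod 7^{i+2}, where f′(x) = 3x². Iterate:
  r_0 = 2 (mod 7)
  r_1 = 16 (mod 49)
Final: r = 16 with f(r) ≡ 0 mod 7^2.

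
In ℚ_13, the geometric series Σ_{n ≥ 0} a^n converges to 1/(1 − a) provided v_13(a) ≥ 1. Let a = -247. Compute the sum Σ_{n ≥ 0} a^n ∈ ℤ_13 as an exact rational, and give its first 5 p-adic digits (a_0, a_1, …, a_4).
Σ a^n = 1/(1 − a) = 1/248;  first 5 digits = (1, 7, 8, 6, 3)

v_13(a) = 1 ≥ 1, so the series converges in ℤ_13 to 1/(1 − a) = 1/(1 − (-247)) = 1/248. Expand this rational in ℤ_13: compute digits iteratively via d_i = x_i mod 13, x_{i+1} = (x_i − d_i)/13. The first 5 digits are (1, 7, 8, 6, 3).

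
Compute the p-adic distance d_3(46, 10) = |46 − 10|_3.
d_3(46, 10) = 1/9

Step 1 — x − y = 46 − 10 = 36. Step 2 — v_3(36) = 2 (factor: 36 = (3^2 · 4); the sign does not affect v_p). Step 3 — |x − y|_3 = 3^{-2} = 1/9.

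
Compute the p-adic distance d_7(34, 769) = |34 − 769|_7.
d_7(34, 769) = 1/49

Step 1 — x − y = 34 − 769 = -735. Step 2 — v_7(-735) = 2 (factor: -735 = −(7^2 · 15); the sign does not affect v_p). Step 3 — |x − y|_7 = 7^{-2} = 1/49.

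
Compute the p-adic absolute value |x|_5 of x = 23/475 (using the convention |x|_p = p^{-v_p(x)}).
|23/475|_5 = 25

Step 1 — compute v_5(x) by factoring powers of 5 out of the numerator and denominator: v_5(23/475) = -2. Step 2 — apply |x|_p = p^{-v_p(x)} = 5^{2} = 25.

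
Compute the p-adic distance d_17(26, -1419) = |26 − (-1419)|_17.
d_17(26, -1419) = 1/289

Step 1 — x − y = 26 − (-1419) = 1445. Step 2 — v_17(1445) = 2 (factor: 1445 = (17^2 · 5); the sign does not affect v_p). Step 3 — |x − y|_17 = 17^{-2} = 1/289.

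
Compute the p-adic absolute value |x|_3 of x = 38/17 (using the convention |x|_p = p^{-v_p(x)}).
|38/17|_3 = 1

Step 1 — compute v_3(x) by factoring powers of 3 out of the numerator and denominator: v_3(38/17) = 0. Step 2 — apply |x|_p = p^{-v_p(x)} = 3^{0} = 1.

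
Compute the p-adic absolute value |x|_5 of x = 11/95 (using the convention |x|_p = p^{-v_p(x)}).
|11/95|_5 = 5

Step 1 — compute v_5(x) by factoring powers of 5 out of the numerator and denominator: v_5(11/95) = -1. Step 2 — apply |x|_p = p^{-v_p(x)} = 5^{1} = 5.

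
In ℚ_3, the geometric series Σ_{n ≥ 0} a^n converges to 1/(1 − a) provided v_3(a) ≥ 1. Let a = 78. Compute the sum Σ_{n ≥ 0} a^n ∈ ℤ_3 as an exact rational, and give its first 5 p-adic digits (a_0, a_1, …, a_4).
Σ a^n = 1/(1 − a) = -1/77;  first 5 digits = (1, 2, 0, 2, 1)

v_3(a) = 1 ≥ 1, so the series converges in ℤ_3 to 1/(1 − a) = 1/(1 − 78) = -1/77. Expand this rational in ℤ_3: compute digits iteratively via d_i = x_i mod 3, x_{i+1} = (x_i − d_i)/3. The first 5 digits are (1, 2, 0, 2, 1).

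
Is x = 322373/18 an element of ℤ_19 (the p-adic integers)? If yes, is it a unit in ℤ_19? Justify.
x ∈ ℤ_19 but not a unit; v_19(x) = 3 > 0

ℤ_19 = {x ∈ ℚ_19 : v_19(x) ≥ 0} and ℤ_19^× = {x ∈ ℤ_19 : v_19(x) = 0}. Here v_19(322373/18) = v_19(num) − v_19(den) = 3; compare against these criteria.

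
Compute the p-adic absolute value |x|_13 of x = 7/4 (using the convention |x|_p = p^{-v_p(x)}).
|7/4|_13 = 1

Step 1 — compute v_13(x) by factoring powers of 13 out of the numerator and denominator: v_13(7/4) = 0. Step 2 — apply |x|_p = p^{-v_p(x)} = 13^{0} = 1.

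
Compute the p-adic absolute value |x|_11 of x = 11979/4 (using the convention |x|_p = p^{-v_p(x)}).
|11979/4|_11 = 1/1331

Step 1 — compute v_11(x) by factoring powers of 11 out of the numerator and denominator: v_11(11979/4) = 3. Step 2 — apply |x|_p = p^{-v_p(x)} = 11^{-3} = 1/1331.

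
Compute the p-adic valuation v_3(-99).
v_3(-99) = 2

v_3(n) is the largest exponent k such that 3^k divides n. Factor out: -99 = -3^2 · 11. (Sign doesn't affect v_p.) So v_3(-99) = 2.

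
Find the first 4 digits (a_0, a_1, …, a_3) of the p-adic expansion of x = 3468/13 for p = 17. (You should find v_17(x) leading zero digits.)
(a_0, …, a_3) = (0, 0, 14, 11)

v_17(3468/13) = 2, so a_0 = ... = a_1 = 0. Factor out: x = 17^2 · u with u = 12/13 a unit in ℤ_17. Expand u iteratively via a_{v+i} = u_i mod 17, u_{i+1} = (u_i − a_{v+i})/17:
  u_0 = 12/13;  a_2 = 14;  u_1 = (u_0 − 14)/17 = -10/13
  u_1 = -10/13;  a_3 = 11;  u_2 = (u_1 − 11)/17 = -9/13
Digits: (0, 0, 14, 11).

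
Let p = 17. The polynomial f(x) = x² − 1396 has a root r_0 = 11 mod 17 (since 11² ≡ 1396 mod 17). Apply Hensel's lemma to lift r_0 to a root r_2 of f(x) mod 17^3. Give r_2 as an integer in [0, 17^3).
r_2 = 1133 (mod 4913)

Hensel's recurrence: r_{i+1} = r_i − f(r_i)·(f′(r_i))^{-1} mod 17^{i+2}, with f′(x) = 2x. Iterate:
  r_0 = 11 (mod 17)
  r_1 = 266 (mod 289)
  r_2 = 1133 (mod 4913)
Final: r_2 = 1133, and one checks f(r_2) ≡ 0 mod 17^3.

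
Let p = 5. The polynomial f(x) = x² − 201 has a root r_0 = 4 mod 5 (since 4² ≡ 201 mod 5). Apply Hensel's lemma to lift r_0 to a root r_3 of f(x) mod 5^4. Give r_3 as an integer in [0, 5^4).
r_3 = 524 (mod 625)

Hensel's recurrence: r_{i+1} = r_i − f(r_i)·(f′(r_i))^{-1} mod 5^{i+2}, with f′(x) = 2x. Iterate:
  r_0 = 4 (mod 5)
  r_1 = 24 (mod 25)
  r_2 = 24 (mod 125)
  r_3 = 524 (mod 625)
Final: r_3 = 524, and one checks f(r_3) ≡ 0 mod 5^4.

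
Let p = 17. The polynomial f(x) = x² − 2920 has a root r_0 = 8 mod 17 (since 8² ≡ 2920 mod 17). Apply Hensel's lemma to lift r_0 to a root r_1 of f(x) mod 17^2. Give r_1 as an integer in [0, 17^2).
r_1 = 42 (mod 289)

Hensel's recurrence: r_{i+1} = r_i − f(r_i)·(f′(r_i))^{-1} mod 17^{i+2}, with f′(x) = 2x. Iterate:
  r_0 = 8 (mod 17)
  r_1 = 42 (mod 289)
Final: r_1 = 42, and one checks f(r_1) ≡ 0 mod 17^2.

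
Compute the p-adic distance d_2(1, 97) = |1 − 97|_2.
d_2(1, 97) = 1/32

Step 1 — x − y = 1 − 97 = -96. Step 2 — v_2(-96) = 5 (factor: -96 = −(2^5 · 3); the sign does not affect v_p). Step 3 — |x − y|_2 = 2^{-5} = 1/32.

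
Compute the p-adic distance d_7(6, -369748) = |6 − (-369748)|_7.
d_7(6, -369748) = 1/16807

Step 1 — x − y = 6 − (-369748) = 369754. Step 2 — v_7(369754) = 5 (factor: 369754 = (7^5 · 22); the sign does not affect v_p). Step 3 — |x − y|_7 = 7^{-5} = 1/16807.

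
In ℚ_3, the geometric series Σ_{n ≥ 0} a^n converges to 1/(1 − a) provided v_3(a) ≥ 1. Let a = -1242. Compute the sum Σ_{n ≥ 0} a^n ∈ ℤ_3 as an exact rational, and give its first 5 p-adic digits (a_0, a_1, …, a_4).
Σ a^n = 1/(1 − a) = 1/1243;  first 5 digits = (1, 0, 0, 2, 2)

v_3(a) = 3 ≥ 1, so the series converges in ℤ_3 to 1/(1 − a) = 1/(1 − (-1242)) = 1/1243. Expand this rational in ℤ_3: compute digits iteratively via d_i = x_i mod 3, x_{i+1} = (x_i − d_i)/3. The first 5 digits are (1, 0, 0, 2, 2).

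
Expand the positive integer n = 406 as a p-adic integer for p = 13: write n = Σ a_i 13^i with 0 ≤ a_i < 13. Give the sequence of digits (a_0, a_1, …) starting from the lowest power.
(a_0, a_1, …) = (3, 5, 2)

Repeated division by 13 gives the digits low-to-high: 406 = 3 + 5·13^1 + 2·13^2. Digit sequence: (3, 5, 2).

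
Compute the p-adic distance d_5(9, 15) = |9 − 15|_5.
d_5(9, 15) = 1

Step 1 — x − y = 9 − 15 = -6. Step 2 — v_5(-6) = 0 (factor: -6 = −(5^0 · 6); the sign does not affect v_p). Step 3 — |x − y|_5 = 5^{0} = 1.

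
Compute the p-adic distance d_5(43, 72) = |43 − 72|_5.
d_5(43, 72) = 1

Step 1 — x − y = 43 − 72 = -29. Step 2 — v_5(-29) = 0 (factor: -29 = −(5^0 · 29); the sign does not affect v_p). Step 3 — |x − y|_5 = 5^{0} = 1.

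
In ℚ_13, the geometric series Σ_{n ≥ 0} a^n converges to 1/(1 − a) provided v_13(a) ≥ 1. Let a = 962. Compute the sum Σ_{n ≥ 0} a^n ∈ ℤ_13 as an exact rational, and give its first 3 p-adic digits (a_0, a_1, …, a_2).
Σ a^n = 1/(1 − a) = -1/961;  first 3 digits = (1, 9, 8)

v_13(a) = 1 ≥ 1, so the series converges in ℤ_13 to 1/(1 − a) = 1/(1 − 962) = -1/961. Expand this rational in ℤ_13: compute digits iteratively via d_i = x_i mod 13, x_{i+1} = (x_i − d_i)/13. The first 3 digits are (1, 9, 8).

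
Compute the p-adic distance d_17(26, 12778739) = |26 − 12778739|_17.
d_17(26, 12778739) = 1/1419857

Step 1 — x − y = 26 − 12778739 = -12778713. Step 2 — v_17(-12778713) = 5 (factor: -12778713 = −(17^5 · 9); the sign does not affect v_p). Step 3 — |x − y|_17 = 17^{-5} = 1/1419857.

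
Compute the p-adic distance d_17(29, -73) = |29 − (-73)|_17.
d_17(29, -73) = 1/17

Step 1 — x − y = 29 − (-73) = 102. Step 2 — v_17(102) = 1 (factor: 102 = (17^1 · 6); the sign does not affect v_p). Step 3 — |x − y|_17 = 17^{-1} = 1/17.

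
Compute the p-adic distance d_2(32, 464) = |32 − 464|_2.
d_2(32, 464) = 1/16

Step 1 — x − y = 32 − 464 = -432. Step 2 — v_2(-432) = 4 (factor: -432 = −(2^4 · 27); the sign does not affect v_p). Step 3 — |x − y|_2 = 2^{-4} = 1/16.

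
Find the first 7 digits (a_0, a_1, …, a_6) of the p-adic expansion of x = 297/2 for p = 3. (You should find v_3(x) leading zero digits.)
(a_0, …, a_6) = (0, 0, 0, 1, 0, 2, 1)

v_3(297/2) = 3, so a_0 = ... = a_2 = 0. Factor out: x = 3^3 · u with u = 11/2 a unit in ℤ_3. Expand u iteratively via a_{v+i} = u_i mod 3, u_{i+1} = (u_i − a_{v+i})/3:
  u_0 = 11/2;  a_3 = 1;  u_1 = (u_0 − 1)/3 = 3/2
  u_1 = 3/2;  a_4 = 0;  u_2 = (u_1 − 0)/3 = 1/2
  u_2 = 1/2;  a_5 = 2;  u_3 = (u_2 − 2)/3 = -1/2
  u_3 = -1/2;  a_6 = 1;  u_4 = (u_3 − 1)/3 = -1/2
Digits: (0, 0, 0, 1, 0, 2, 1).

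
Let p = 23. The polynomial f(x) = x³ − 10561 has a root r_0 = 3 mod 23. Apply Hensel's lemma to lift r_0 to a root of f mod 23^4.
r_3 = 70084 (mod 279841)

Hensel: r_{i+1} = r_i − f(r_i)/f′(r_i) mod 23^{i+2}, where f′(x) = 3x². Iterate:
  r_0 = 3 (mod 23)
  r_1 = 256 (mod 529)
  r_2 = 9249 (mod 12167)
  r_3 = 70084 (mod 279841)
Final: r = 70084 with f(r) ≡ 0 mod 23^4.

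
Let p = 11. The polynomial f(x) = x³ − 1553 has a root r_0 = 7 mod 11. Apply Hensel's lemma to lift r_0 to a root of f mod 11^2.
r_1 = 7 (mod 121)

Hensel: r_{i+1} = r_i − f(r_i)/f′(r_i) mod 11^{i+2}, where f′(x) = 3x². Iterate:
  r_0 = 7 (mod 11)
  r_1 = 7 (mod 121)
Final: r = 7 with f(r) ≡ 0 mod 11^2.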